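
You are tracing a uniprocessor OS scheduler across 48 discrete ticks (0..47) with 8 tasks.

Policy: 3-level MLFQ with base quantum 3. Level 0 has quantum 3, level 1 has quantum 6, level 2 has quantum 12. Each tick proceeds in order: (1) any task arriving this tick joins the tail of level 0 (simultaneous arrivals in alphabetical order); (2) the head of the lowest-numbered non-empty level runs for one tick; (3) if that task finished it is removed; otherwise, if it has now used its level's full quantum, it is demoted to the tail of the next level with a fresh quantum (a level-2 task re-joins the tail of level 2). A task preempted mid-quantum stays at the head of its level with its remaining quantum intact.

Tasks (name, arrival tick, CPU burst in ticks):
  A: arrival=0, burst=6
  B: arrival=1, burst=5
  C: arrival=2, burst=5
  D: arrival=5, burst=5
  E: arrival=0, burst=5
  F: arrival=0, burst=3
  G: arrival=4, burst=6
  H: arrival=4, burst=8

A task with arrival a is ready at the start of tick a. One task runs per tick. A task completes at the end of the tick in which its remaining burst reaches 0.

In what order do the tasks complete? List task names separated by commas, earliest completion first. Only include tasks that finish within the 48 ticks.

t=0: L0/L1/L2 = AEF/-/- → run A
t=1: L0/L1/L2 = AEFB/-/- → run A
t=2: L0/L1/L2 = AEFBC/-/- → run A
t=3: L0/L1/L2 = EFBC/A/- → run E
t=4: L0/L1/L2 = EFBCGH/A/- → run E
t=5: L0/L1/L2 = EFBCGHD/A/- → run E
t=6: L0/L1/L2 = FBCGHD/AE/- → run F
t=7: L0/L1/L2 = FBCGHD/AE/- → run F
t=8: L0/L1/L2 = FBCGHD/AE/- → run F
t=9: L0/L1/L2 = BCGHD/AE/- → run B
t=10: L0/L1/L2 = BCGHD/AE/- → run B
t=11: L0/L1/L2 = BCGHD/AE/- → run B
t=12: L0/L1/L2 = CGHD/AEB/- → run C
t=13: L0/L1/L2 = CGHD/AEB/- → run C
t=14: L0/L1/L2 = CGHD/AEB/- → run C
t=15: L0/L1/L2 = GHD/AEBC/- → run G
t=16: L0/L1/L2 = GHD/AEBC/- → run G
t=17: L0/L1/L2 = GHD/AEBC/- → run G
t=18: L0/L1/L2 = HD/AEBCG/- → run H
t=19: L0/L1/L2 = HD/AEBCG/- → run H
t=20: L0/L1/L2 = HD/AEBCG/- → run H
t=21: L0/L1/L2 = D/AEBCGH/- → run D
t=22: L0/L1/L2 = D/AEBCGH/- → run D
t=23: L0/L1/L2 = D/AEBCGH/- → run D
t=24: L0/L1/L2 = -/AEBCGHD/- → run A
t=25: L0/L1/L2 = -/AEBCGHD/- → run A
t=26: L0/L1/L2 = -/AEBCGHD/- → run A
t=27: L0/L1/L2 = -/EBCGHD/- → run E
t=28: L0/L1/L2 = -/EBCGHD/- → run E
t=29: L0/L1/L2 = -/BCGHD/- → run B
t=30: L0/L1/L2 = -/BCGHD/- → run B
t=31: L0/L1/L2 = -/CGHD/- → run C
t=32: L0/L1/L2 = -/CGHD/- → run C
t=33: L0/L1/L2 = -/GHD/- → run G
t=34: L0/L1/L2 = -/GHD/- → run G
t=35: L0/L1/L2 = -/GHD/- → run G
t=36: L0/L1/L2 = -/HD/- → run H
t=37: L0/L1/L2 = -/HD/- → run H
t=38: L0/L1/L2 = -/HD/- → run H
t=39: L0/L1/L2 = -/HD/- → run H
t=40: L0/L1/L2 = -/HD/- → run H
t=41: L0/L1/L2 = -/D/- → run D
t=42: L0/L1/L2 = -/D/- → run D
t=43: (idle)
t=44: (idle)
t=45: (idle)
t=46: (idle)
t=47: (idle)

completion order = F, A, E, B, C, G, H, D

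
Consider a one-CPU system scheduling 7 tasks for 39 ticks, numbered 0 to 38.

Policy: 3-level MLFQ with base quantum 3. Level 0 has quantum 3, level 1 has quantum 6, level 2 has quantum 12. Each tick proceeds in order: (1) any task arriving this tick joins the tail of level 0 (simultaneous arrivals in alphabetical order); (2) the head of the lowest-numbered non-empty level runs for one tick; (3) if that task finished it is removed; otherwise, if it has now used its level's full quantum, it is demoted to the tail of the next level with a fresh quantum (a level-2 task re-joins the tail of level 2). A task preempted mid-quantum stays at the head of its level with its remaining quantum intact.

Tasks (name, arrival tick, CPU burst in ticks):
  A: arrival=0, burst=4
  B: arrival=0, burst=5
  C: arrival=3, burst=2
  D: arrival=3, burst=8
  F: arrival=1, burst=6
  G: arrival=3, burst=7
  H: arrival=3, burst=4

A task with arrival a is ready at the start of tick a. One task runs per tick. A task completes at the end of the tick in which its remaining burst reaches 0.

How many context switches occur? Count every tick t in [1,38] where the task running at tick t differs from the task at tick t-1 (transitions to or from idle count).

context switches = 13

t=0: L0/L1/L2 = AB/-/- → run A
t=1: L0/L1/L2 = ABF/-/- → run A
t=2: L0/L1/L2 = ABF/-/- → run A
t=3: L0/L1/L2 = BFCDGH/A/- → run B
t=4: L0/L1/L2 = BFCDGH/A/- → run B
t=5: L0/L1/L2 = BFCDGH/A/- → run B
t=6: L0/L1/L2 = FCDGH/AB/- → run F
t=7: L0/L1/L2 = FCDGH/AB/- → run F
t=8: L0/L1/L2 = FCDGH/AB/- → run F
t=9: L0/L1/L2 = CDGH/ABF/- → run C
t=10: L0/L1/L2 = CDGH/ABF/- → run C
t=11: L0/L1/L2 = DGH/ABF/- → run D
t=12: L0/L1/L2 = DGH/ABF/- → run D
t=13: L0/L1/L2 = DGH/ABF/- → run D
t=14: L0/L1/L2 = GH/ABFD/- → run G
t=15: L0/L1/L2 = GH/ABFD/- → run G
t=16: L0/L1/L2 = GH/ABFD/- → run G
t=17: L0/L1/L2 = H/ABFDG/- → run H
t=18: L0/L1/L2 = H/ABFDG/- → run H
t=19: L0/L1/L2 = H/ABFDG/- → run H
t=20: L0/L1/L2 = -/ABFDGH/- → run A
t=21: L0/L1/L2 = -/BFDGH/- → run B
t=22: L0/L1/L2 = -/BFDGH/- → run B
t=23: L0/L1/L2 = -/FDGH/- → run F
t=24: L0/L1/L2 = -/FDGH/- → run F
t=25: L0/L1/L2 = -/FDGH/- → run F
t=26: L0/L1/L2 = -/DGH/- → run D
t=27: L0/L1/L2 = -/DGH/- → run D
t=28: L0/L1/L2 = -/DGH/- → run D
t=29: L0/L1/L2 = -/DGH/- → run D
t=30: L0/L1/L2 = -/DGH/- → run D
t=31: L0/L1/L2 = -/GH/- → run G
t=32: L0/L1/L2 = -/GH/- → run G
t=33: L0/L1/L2 = -/GH/- → run G
t=34: L0/L1/L2 = -/GH/- → run G
t=35: L0/L1/L2 = -/H/- → run H
t=36: (idle)
t=37: (idle)
t=38: (idle)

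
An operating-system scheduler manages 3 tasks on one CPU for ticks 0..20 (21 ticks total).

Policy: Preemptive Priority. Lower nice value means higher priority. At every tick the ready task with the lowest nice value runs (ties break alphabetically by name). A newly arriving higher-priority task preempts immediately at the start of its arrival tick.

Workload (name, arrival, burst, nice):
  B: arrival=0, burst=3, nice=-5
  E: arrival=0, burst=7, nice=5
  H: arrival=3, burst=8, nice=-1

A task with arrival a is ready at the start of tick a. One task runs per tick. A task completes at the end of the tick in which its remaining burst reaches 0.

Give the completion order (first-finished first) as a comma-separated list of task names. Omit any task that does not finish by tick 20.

t=0: ready={B,E} → run B
t=1: ready={B,E} → run B
t=2: ready={B,E} → run B
t=3: ready={E,H} → run H
t=4: ready={E,H} → run H
t=5: ready={E,H} → run H
t=6: ready={E,H} → run H
t=7: ready={E,H} → run H
t=8: ready={E,H} → run H
t=9: ready={E,H} → run H
t=10: ready={E,H} → run H
t=11: ready={E} → run E
t=12: ready={E} → run E
t=13: ready={E} → run E
t=14: ready={E} → run E
t=15: ready={E} → run E
t=16: ready={E} → run E
t=17: ready={E} → run E
t=18: (idle)
t=19: (idle)
t=20: (idle)

completion order = B, H, E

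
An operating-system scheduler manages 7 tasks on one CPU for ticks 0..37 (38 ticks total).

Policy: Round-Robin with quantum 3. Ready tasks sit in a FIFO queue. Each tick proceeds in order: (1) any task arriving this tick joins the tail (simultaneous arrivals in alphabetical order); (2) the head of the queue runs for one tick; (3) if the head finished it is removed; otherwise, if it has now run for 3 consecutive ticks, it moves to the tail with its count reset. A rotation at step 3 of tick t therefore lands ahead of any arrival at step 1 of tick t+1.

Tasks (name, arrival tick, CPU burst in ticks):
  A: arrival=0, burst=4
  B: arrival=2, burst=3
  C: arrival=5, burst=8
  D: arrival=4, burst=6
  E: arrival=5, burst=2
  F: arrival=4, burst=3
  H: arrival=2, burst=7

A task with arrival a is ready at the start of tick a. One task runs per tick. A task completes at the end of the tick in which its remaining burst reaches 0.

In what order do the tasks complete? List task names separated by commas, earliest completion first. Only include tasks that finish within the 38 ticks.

completion order = B, A, F, E, D, H, C

t=0: queue=[A] q_used=0 → run A
t=1: queue=[A] q_used=1 → run A
t=2: queue=[A,B,H] q_used=2 → run A
t=3: queue=[B,H,A] q_used=0 → run B
t=4: queue=[B,H,A,D,F] q_used=1 → run B
t=5: queue=[B,H,A,D,F,C,E] q_used=2 → run B
t=6: queue=[H,A,D,F,C,E] q_used=0 → run H
t=7: queue=[H,A,D,F,C,E] q_used=1 → run H
t=8: queue=[H,A,D,F,C,E] q_used=2 → run H
t=9: queue=[A,D,F,C,E,H] q_used=0 → run A
t=10: queue=[D,F,C,E,H] q_used=0 → run D
t=11: queue=[D,F,C,E,H] q_used=1 → run D
t=12: queue=[D,F,C,E,H] q_used=2 → run D
t=13: queue=[F,C,E,H,D] q_used=0 → run F
t=14: queue=[F,C,E,H,D] q_used=1 → run F
t=15: queue=[F,C,E,H,D] q_used=2 → run F
t=16: queue=[C,E,H,D] q_used=0 → run C
t=17: queue=[C,E,H,D] q_used=1 → run C
t=18: queue=[C,E,H,D] q_used=2 → run C
t=19: queue=[E,H,D,C] q_used=0 → run E
t=20: queue=[E,H,D,C] q_used=1 → run E
t=21: queue=[H,D,C] q_used=0 → run H
t=22: queue=[H,D,C] q_used=1 → run H
t=23: queue=[H,D,C] q_used=2 → run H
t=24: queue=[D,C,H] q_used=0 → run D
t=25: queue=[D,C,H] q_used=1 → run D
t=26: queue=[D,C,H] q_used=2 → run D
t=27: queue=[C,H] q_used=0 → run C
t=28: queue=[C,H] q_used=1 → run C
t=29: queue=[C,H] q_used=2 → run C
t=30: queue=[H,C] q_used=0 → run H
t=31: queue=[C] q_used=0 → run C
t=32: queue=[C] q_used=1 → run C
t=33: (idle)
t=34: (idle)
t=35: (idle)
t=36: (idle)
t=37: (idle)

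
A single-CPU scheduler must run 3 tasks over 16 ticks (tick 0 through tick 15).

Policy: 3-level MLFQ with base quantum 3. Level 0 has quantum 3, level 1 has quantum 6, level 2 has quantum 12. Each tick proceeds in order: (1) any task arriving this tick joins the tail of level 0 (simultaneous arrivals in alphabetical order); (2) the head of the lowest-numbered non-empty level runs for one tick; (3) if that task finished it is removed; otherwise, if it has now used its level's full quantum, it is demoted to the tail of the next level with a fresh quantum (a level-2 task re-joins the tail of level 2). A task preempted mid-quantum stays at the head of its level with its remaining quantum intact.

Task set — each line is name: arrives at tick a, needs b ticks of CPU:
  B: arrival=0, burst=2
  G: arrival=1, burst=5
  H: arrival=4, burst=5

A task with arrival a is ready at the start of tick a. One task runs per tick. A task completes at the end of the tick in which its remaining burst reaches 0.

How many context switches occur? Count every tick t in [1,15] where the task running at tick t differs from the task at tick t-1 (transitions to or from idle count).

context switches = 5

t=0: L0/L1/L2 = B/-/- → run B
t=1: L0/L1/L2 = BG/-/- → run B
t=2: L0/L1/L2 = G/-/- → run G
t=3: L0/L1/L2 = G/-/- → run G
t=4: L0/L1/L2 = GH/-/- → run G
t=5: L0/L1/L2 = H/G/- → run H
t=6: L0/L1/L2 = H/G/- → run H
t=7: L0/L1/L2 = H/G/- → run H
t=8: L0/L1/L2 = -/GH/- → run G
t=9: L0/L1/L2 = -/GH/- → run G
t=10: L0/L1/L2 = -/H/- → run H
t=11: L0/L1/L2 = -/H/- → run H
t=12: (idle)
t=13: (idle)
t=14: (idle)
t=15: (idle)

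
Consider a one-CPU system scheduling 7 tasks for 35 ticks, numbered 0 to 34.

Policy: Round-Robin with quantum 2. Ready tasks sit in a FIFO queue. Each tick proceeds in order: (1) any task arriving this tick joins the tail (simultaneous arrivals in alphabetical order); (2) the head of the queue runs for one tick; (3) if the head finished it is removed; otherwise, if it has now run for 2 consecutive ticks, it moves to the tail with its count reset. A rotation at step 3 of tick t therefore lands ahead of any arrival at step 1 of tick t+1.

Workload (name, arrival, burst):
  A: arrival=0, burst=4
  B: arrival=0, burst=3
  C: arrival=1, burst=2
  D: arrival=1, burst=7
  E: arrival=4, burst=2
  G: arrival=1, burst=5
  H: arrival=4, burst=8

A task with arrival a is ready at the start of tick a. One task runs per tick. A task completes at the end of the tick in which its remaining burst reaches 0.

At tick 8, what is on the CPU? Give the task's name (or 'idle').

running at tick 8 = G

t=0: queue=[A,B] q_used=0 → run A
t=1: queue=[A,B,C,D,G] q_used=1 → run A
t=2: queue=[B,C,D,G,A] q_used=0 → run B
t=3: queue=[B,C,D,G,A] q_used=1 → run B
t=4: queue=[C,D,G,A,B,E,H] q_used=0 → run C
t=5: queue=[C,D,G,A,B,E,H] q_used=1 → run C
t=6: queue=[D,G,A,B,E,H] q_used=0 → run D
t=7: queue=[D,G,A,B,E,H] q_used=1 → run D
t=8: queue=[G,A,B,E,H,D] q_used=0 → run G
t=9: queue=[G,A,B,E,H,D] q_used=1 → run G
t=10: queue=[A,B,E,H,D,G] q_used=0 → run A
t=11: queue=[A,B,E,H,D,G] q_used=1 → run A
t=12: queue=[B,E,H,D,G] q_used=0 → run B
t=13: queue=[E,H,D,G] q_used=0 → run E
t=14: queue=[E,H,D,G] q_used=1 → run E
t=15: queue=[H,D,G] q_used=0 → run H
t=16: queue=[H,D,G] q_used=1 → run H
t=17: queue=[D,G,H] q_used=0 → run D
t=18: queue=[D,G,H] q_used=1 → run D
t=19: queue=[G,H,D] q_used=0 → run G
t=20: queue=[G,H,D] q_used=1 → run G
t=21: queue=[H,D,G] q_used=0 → run H
t=22: queue=[H,D,G] q_used=1 → run H
t=23: queue=[D,G,H] q_used=0 → run D
t=24: queue=[D,G,H] q_used=1 → run D
t=25: queue=[G,H,D] q_used=0 → run G
t=26: queue=[H,D] q_used=0 → run H
t=27: queue=[H,D] q_used=1 → run H
t=28: queue=[D,H] q_used=0 → run D
t=29: queue=[H] q_used=0 → run H
t=30: queue=[H] q_used=1 → run H
t=31: (idle)
t=32: (idle)
t=33: (idle)
t=34: (idle)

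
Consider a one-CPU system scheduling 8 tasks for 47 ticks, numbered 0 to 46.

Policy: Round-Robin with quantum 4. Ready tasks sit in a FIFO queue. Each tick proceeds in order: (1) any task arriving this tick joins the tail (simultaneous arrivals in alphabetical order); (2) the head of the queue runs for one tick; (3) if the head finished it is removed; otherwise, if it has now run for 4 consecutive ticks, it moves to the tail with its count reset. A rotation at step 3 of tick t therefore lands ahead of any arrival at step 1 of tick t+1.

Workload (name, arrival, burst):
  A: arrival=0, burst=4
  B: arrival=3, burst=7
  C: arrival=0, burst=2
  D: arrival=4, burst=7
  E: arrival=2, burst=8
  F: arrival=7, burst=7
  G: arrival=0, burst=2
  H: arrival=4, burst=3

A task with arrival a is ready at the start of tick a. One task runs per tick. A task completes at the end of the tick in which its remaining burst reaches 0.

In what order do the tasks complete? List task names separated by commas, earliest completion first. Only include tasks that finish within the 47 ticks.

completion order = A, C, G, H, E, B, D, F

t=0: queue=[A,C,G] q_used=0 → run A
t=1: queue=[A,C,G] q_used=1 → run A
t=2: queue=[A,C,G,E] q_used=2 → run A
t=3: queue=[A,C,G,E,B] q_used=3 → run A
t=4: queue=[C,G,E,B,D,H] q_used=0 → run C
t=5: queue=[C,G,E,B,D,H] q_used=1 → run C
t=6: queue=[G,E,B,D,H] q_used=0 → run G
t=7: queue=[G,E,B,D,H,F] q_used=1 → run G
t=8: queue=[E,B,D,H,F] q_used=0 → run E
t=9: queue=[E,B,D,H,F] q_used=1 → run E
t=10: queue=[E,B,D,H,F] q_used=2 → run E
t=11: queue=[E,B,D,H,F] q_used=3 → run E
t=12: queue=[B,D,H,F,E] q_used=0 → run B
t=13: queue=[B,D,H,F,E] q_used=1 → run B
t=14: queue=[B,D,H,F,E] q_used=2 → run B
t=15: queue=[B,D,H,F,E] q_used=3 → run B
t=16: queue=[D,H,F,E,B] q_used=0 → run D
t=17: queue=[D,H,F,E,B] q_used=1 → run D
t=18: queue=[D,H,F,E,B] q_used=2 → run D
t=19: queue=[D,H,F,E,B] q_used=3 → run D
t=20: queue=[H,F,E,B,D] q_used=0 → run H
t=21: queue=[H,F,E,B,D] q_used=1 → run H
t=22: queue=[H,F,E,B,D] q_used=2 → run H
t=23: queue=[F,E,B,D] q_used=0 → run F
t=24: queue=[F,E,B,D] q_used=1 → run F
t=25: queue=[F,E,B,D] q_used=2 → run F
t=26: queue=[F,E,B,D] q_used=3 → run F
t=27: queue=[E,B,D,F] q_used=0 → run E
t=28: queue=[E,B,D,F] q_used=1 → run E
t=29: queue=[E,B,D,F] q_used=2 → run E
t=30: queue=[E,B,D,F] q_used=3 → run E
t=31: queue=[B,D,F] q_used=0 → run B
t=32: queue=[B,D,F] q_used=1 → run B
t=33: queue=[B,D,F] q_used=2 → run B
t=34: queue=[D,F] q_used=0 → run D
t=35: queue=[D,F] q_used=1 → run D
t=36: queue=[D,F] q_used=2 → run D
t=37: queue=[F] q_used=0 → run F
t=38: queue=[F] q_used=1 → run F
t=39: queue=[F] q_used=2 → run F
t=40: (idle)
t=41: (idle)
t=42: (idle)
t=43: (idle)
t=44: (idle)
t=45: (idle)
t=46: (idle)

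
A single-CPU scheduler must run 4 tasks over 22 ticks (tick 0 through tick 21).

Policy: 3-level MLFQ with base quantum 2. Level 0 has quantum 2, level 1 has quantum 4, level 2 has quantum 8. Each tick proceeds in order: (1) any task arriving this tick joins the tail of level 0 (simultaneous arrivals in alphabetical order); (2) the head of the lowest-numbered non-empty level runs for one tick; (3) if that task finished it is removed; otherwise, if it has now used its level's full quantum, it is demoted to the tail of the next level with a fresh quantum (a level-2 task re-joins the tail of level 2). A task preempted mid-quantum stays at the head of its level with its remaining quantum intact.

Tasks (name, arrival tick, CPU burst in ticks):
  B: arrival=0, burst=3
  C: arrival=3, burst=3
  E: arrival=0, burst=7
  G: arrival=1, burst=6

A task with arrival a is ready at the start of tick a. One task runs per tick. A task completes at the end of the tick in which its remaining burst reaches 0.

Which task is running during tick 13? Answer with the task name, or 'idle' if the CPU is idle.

running at tick 13 = G

t=0: L0/L1/L2 = BE/-/- → run B
t=1: L0/L1/L2 = BEG/-/- → run B
t=2: L0/L1/L2 = EG/B/- → run E
t=3: L0/L1/L2 = EGC/B/- → run E
t=4: L0/L1/L2 = GC/BE/- → run G
t=5: L0/L1/L2 = GC/BE/- → run G
t=6: L0/L1/L2 = C/BEG/- → run C
t=7: L0/L1/L2 = C/BEG/- → run C
t=8: L0/L1/L2 = -/BEGC/- → run B
t=9: L0/L1/L2 = -/EGC/- → run E
t=10: L0/L1/L2 = -/EGC/- → run E
t=11: L0/L1/L2 = -/EGC/- → run E
t=12: L0/L1/L2 = -/EGC/- → run E
t=13: L0/L1/L2 = -/GC/E → run G
t=14: L0/L1/L2 = -/GC/E → run G
t=15: L0/L1/L2 = -/GC/E → run G
t=16: L0/L1/L2 = -/GC/E → run G
t=17: L0/L1/L2 = -/C/E → run C
t=18: L0/L1/L2 = -/-/E → run E
t=19: (idle)
t=20: (idle)
t=21: (idle)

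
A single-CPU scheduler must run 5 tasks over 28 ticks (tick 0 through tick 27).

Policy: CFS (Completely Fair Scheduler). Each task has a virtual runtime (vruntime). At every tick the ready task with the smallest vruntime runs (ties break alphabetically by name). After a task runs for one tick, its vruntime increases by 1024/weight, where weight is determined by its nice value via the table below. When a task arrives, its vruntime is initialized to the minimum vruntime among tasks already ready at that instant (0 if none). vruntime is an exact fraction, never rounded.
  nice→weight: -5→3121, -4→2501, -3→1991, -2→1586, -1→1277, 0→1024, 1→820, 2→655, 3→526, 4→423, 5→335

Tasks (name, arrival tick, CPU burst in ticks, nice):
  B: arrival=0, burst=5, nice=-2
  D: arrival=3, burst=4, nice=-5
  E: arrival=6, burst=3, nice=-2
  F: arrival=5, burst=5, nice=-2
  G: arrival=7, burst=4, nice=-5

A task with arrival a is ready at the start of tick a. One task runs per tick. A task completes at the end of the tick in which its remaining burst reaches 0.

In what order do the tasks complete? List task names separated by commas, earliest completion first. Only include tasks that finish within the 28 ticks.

t=0: vr[B=0] → run B
t=1: vr[B=512/793] → run B
t=2: vr[B=1024/793] → run B
t=3: vr[B=1536/793 D=1536/793] → run B
t=4: vr[B=2048/793 D=1536/793] → run D
t=5: vr[B=2048/793 D=5605888/2474953 F=5605888/2474953] → run D
t=6: vr[B=2048/793 D=6417920/2474953 E=5605888/2474953 F=5605888/2474953] → run E
t=7: vr[B=2048/793 D=6417920/2474953 E=7203840/2474953 F=5605888/2474953 G=5605888/2474953] → run F
t=8: vr[B=2048/793 D=6417920/2474953 E=7203840/2474953 F=7203840/2474953 G=5605888/2474953] → run G
t=9: vr[B=2048/793 D=6417920/2474953 E=7203840/2474953 F=7203840/2474953 G=6417920/2474953] → run B
t=10: vr[D=6417920/2474953 E=7203840/2474953 F=7203840/2474953 G=6417920/2474953] → run D
t=11: vr[D=7229952/2474953 E=7203840/2474953 F=7203840/2474953 G=6417920/2474953] → run G
t=12: vr[D=7229952/2474953 E=7203840/2474953 F=7203840/2474953 G=7229952/2474953] → run E
t=13: vr[D=7229952/2474953 E=8801792/2474953 F=7203840/2474953 G=7229952/2474953] → run F
t=14: vr[D=7229952/2474953 E=8801792/2474953 F=8801792/2474953 G=7229952/2474953] → run D
t=15: vr[E=8801792/2474953 F=8801792/2474953 G=7229952/2474953] → run G
t=16: vr[E=8801792/2474953 F=8801792/2474953 G=8041984/2474953] → run G
t=17: vr[E=8801792/2474953 F=8801792/2474953] → run E
t=18: vr[F=8801792/2474953] → run F
t=19: vr[F=10399744/2474953] → run F
t=20: vr[F=11997696/2474953] → run F
t=21: (idle)
t=22: (idle)
t=23: (idle)
t=24: (idle)
t=25: (idle)
t=26: (idle)
t=27: (idle)

completion order = B, D, G, E, F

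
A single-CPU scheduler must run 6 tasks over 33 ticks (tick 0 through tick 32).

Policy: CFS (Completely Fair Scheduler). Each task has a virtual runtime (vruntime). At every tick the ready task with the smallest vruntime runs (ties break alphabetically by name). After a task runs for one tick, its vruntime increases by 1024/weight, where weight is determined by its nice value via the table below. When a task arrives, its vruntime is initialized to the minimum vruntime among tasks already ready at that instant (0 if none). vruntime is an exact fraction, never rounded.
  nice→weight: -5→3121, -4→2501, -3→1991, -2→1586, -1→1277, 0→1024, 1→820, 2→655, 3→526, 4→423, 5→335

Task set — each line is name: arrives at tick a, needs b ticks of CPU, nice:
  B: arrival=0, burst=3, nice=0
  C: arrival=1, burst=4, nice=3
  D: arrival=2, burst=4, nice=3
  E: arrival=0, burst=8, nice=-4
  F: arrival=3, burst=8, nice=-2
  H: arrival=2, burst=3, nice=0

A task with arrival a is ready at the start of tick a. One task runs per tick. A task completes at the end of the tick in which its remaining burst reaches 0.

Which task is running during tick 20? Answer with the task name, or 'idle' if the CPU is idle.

t=0: vr[B=0 E=0] → run B
t=1: vr[B=1 C=0 E=0] → run C
t=2: vr[B=1 C=512/263 D=0 E=0 H=0] → run D
t=3: vr[B=1 C=512/263 D=512/263 E=0 F=0 H=0] → run E
t=4: vr[B=1 C=512/263 D=512/263 E=1024/2501 F=0 H=0] → run F
t=5: vr[B=1 C=512/263 D=512/263 E=1024/2501 F=512/793 H=0] → run H
t=6: vr[B=1 C=512/263 D=512/263 E=1024/2501 F=512/793 H=1] → run E
t=7: vr[B=1 C=512/263 D=512/263 E=2048/2501 F=512/793 H=1] → run F
t=8: vr[B=1 C=512/263 D=512/263 E=2048/2501 F=1024/793 H=1] → run E
t=9: vr[B=1 C=512/263 D=512/263 E=3072/2501 F=1024/793 H=1] → run B
t=10: vr[B=2 C=512/263 D=512/263 E=3072/2501 F=1024/793 H=1] → run H
t=11: vr[B=2 C=512/263 D=512/263 E=3072/2501 F=1024/793 H=2] → run E
t=12: vr[B=2 C=512/263 D=512/263 E=4096/2501 F=1024/793 H=2] → run F
t=13: vr[B=2 C=512/263 D=512/263 E=4096/2501 F=1536/793 H=2] → run E
t=14: vr[B=2 C=512/263 D=512/263 E=5120/2501 F=1536/793 H=2] → run F
t=15: vr[B=2 C=512/263 D=512/263 E=5120/2501 F=2048/793 H=2] → run C
t=16: vr[B=2 C=1024/263 D=512/263 E=5120/2501 F=2048/793 H=2] → run D
t=17: vr[B=2 C=1024/263 D=1024/263 E=5120/2501 F=2048/793 H=2] → run B
t=18: vr[C=1024/263 D=1024/263 E=5120/2501 F=2048/793 H=2] → run H
t=19: vr[C=1024/263 D=1024/263 E=5120/2501 F=2048/793] → run E
t=20: vr[C=1024/263 D=1024/263 E=6144/2501 F=2048/793] → run E
t=21: vr[C=1024/263 D=1024/263 E=7168/2501 F=2048/793] → run F
t=22: vr[C=1024/263 D=1024/263 E=7168/2501 F=2560/793] → run E
t=23: vr[C=1024/263 D=1024/263 F=2560/793] → run F
t=24: vr[C=1024/263 D=1024/263 F=3072/793] → run F
t=25: vr[C=1024/263 D=1024/263 F=3584/793] → run C
t=26: vr[C=1536/263 D=1024/263 F=3584/793] → run D
t=27: vr[C=1536/263 D=1536/263 F=3584/793] → run F
t=28: vr[C=1536/263 D=1536/263] → run C
t=29: vr[D=1536/263] → run D
t=30: (idle)
t=31: (idle)
t=32: (idle)

running at tick 20 = E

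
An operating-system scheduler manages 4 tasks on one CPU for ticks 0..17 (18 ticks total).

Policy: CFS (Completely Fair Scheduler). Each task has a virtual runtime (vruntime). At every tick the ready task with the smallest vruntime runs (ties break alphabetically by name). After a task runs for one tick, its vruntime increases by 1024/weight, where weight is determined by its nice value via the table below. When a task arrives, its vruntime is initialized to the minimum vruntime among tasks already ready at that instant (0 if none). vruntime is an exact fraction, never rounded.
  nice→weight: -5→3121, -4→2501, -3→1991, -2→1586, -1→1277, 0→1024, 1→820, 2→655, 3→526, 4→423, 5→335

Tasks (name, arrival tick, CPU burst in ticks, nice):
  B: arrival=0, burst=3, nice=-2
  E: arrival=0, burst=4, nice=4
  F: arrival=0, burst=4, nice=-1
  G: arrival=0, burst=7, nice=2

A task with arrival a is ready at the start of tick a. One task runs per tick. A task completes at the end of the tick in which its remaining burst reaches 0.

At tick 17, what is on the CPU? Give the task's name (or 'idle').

t=0: vr[B=0 E=0 F=0 G=0] → run B
t=1: vr[B=512/793 E=0 F=0 G=0] → run E
t=2: vr[B=512/793 E=1024/423 F=0 G=0] → run F
t=3: vr[B=512/793 E=1024/423 F=1024/1277 G=0] → run G
t=4: vr[B=512/793 E=1024/423 F=1024/1277 G=1024/655] → run B
t=5: vr[B=1024/793 E=1024/423 F=1024/1277 G=1024/655] → run F
t=6: vr[B=1024/793 E=1024/423 F=2048/1277 G=1024/655] → run B
t=7: vr[E=1024/423 F=2048/1277 G=1024/655] → run G
t=8: vr[E=1024/423 F=2048/1277 G=2048/655] → run F
t=9: vr[E=1024/423 F=3072/1277 G=2048/655] → run F
t=10: vr[E=1024/423 G=2048/655] → run E
t=11: vr[E=2048/423 G=2048/655] → run G
t=12: vr[E=2048/423 G=3072/655] → run G
t=13: vr[E=2048/423 G=4096/655] → run E
t=14: vr[E=1024/141 G=4096/655] → run G
t=15: vr[E=1024/141 G=1024/131] → run E
t=16: vr[G=1024/131] → run G
t=17: vr[G=6144/655] → run G

running at tick 17 = G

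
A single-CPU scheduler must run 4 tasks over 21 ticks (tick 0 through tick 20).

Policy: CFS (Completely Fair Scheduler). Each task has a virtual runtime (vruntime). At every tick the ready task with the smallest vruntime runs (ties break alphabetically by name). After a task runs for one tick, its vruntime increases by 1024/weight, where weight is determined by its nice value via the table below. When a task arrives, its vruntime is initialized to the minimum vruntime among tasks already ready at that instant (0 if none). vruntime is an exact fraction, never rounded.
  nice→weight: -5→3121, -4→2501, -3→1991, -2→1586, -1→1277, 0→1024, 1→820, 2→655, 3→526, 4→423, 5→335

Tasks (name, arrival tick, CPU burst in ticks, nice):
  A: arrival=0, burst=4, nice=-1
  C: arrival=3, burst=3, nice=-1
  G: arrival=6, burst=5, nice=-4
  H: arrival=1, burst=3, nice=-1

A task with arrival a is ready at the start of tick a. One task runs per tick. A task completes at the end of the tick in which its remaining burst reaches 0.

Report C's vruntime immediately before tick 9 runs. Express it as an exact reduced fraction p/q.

vruntime(C, start of tick 9) = 4096/1277

t=0: vr[A=0] → run A
t=1: vr[A=1024/1277 H=1024/1277] → run A
t=2: vr[A=2048/1277 H=1024/1277] → run H
t=3: vr[A=2048/1277 C=2048/1277 H=2048/1277] → run A
t=4: vr[A=3072/1277 C=2048/1277 H=2048/1277] → run C
t=5: vr[A=3072/1277 C=3072/1277 H=2048/1277] → run H
t=6: vr[A=3072/1277 C=3072/1277 G=3072/1277 H=3072/1277] → run A
t=7: vr[C=3072/1277 G=3072/1277 H=3072/1277] → run C
t=8: vr[C=4096/1277 G=3072/1277 H=3072/1277] → run G
t=9: vr[C=4096/1277 G=8990720/3193777 H=3072/1277] → run H
t=10: vr[C=4096/1277 G=8990720/3193777] → run G
t=11: vr[C=4096/1277 G=10298368/3193777] → run C
t=12: vr[G=10298368/3193777] → run G
t=13: vr[G=11606016/3193777] → run G
t=14: vr[G=12913664/3193777] → run G
t=15: (idle)
t=16: (idle)
t=17: (idle)
t=18: (idle)
t=19: (idle)
t=20: (idle)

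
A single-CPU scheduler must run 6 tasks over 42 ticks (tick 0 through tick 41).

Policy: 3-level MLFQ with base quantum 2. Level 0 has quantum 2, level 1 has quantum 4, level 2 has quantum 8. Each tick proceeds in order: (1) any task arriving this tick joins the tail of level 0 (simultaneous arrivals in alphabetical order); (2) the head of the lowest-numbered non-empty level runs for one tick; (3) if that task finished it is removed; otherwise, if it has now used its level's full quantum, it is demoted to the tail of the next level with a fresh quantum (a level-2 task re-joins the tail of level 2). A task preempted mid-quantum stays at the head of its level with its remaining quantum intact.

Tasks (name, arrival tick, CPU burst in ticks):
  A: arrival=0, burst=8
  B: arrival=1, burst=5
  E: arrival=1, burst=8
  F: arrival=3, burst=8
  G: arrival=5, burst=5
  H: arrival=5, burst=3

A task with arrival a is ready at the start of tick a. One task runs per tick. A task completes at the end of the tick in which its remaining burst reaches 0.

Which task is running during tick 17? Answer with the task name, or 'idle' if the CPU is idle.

t=0: L0/L1/L2 = A/-/- → run A
t=1: L0/L1/L2 = ABE/-/- → run A
t=2: L0/L1/L2 = BE/A/- → run B
t=3: L0/L1/L2 = BEF/A/- → run B
t=4: L0/L1/L2 = EF/AB/- → run E
t=5: L0/L1/L2 = EFGH/AB/- → run E
t=6: L0/L1/L2 = FGH/ABE/- → run F
t=7: L0/L1/L2 = FGH/ABE/- → run F
t=8: L0/L1/L2 = GH/ABEF/- → run G
t=9: L0/L1/L2 = GH/ABEF/- → run G
t=10: L0/L1/L2 = H/ABEFG/- → run H
t=11: L0/L1/L2 = H/ABEFG/- → run H
t=12: L0/L1/L2 = -/ABEFGH/- → run A
t=13: L0/L1/L2 = -/ABEFGH/- → run A
t=14: L0/L1/L2 = -/ABEFGH/- → run A
t=15: L0/L1/L2 = -/ABEFGH/- → run A
t=16: L0/L1/L2 = -/BEFGH/A → run B
t=17: L0/L1/L2 = -/BEFGH/A → run B
t=18: L0/L1/L2 = -/BEFGH/A → run B
t=19: L0/L1/L2 = -/EFGH/A → run E
t=20: L0/L1/L2 = -/EFGH/A → run E
t=21: L0/L1/L2 = -/EFGH/A → run E
t=22: L0/L1/L2 = -/EFGH/A → run E
t=23: L0/L1/L2 = -/FGH/AE → run F
t=24: L0/L1/L2 = -/FGH/AE → run F
t=25: L0/L1/L2 = -/FGH/AE → run F
t=26: L0/L1/L2 = -/FGH/AE → run F
t=27: L0/L1/L2 = -/GH/AEF → run G
t=28: L0/L1/L2 = -/GH/AEF → run G
t=29: L0/L1/L2 = -/GH/AEF → run G
t=30: L0/L1/L2 = -/H/AEF → run H
t=31: L0/L1/L2 = -/-/AEF → run A
t=32: L0/L1/L2 = -/-/AEF → run A
t=33: L0/L1/L2 = -/-/EF → run E
t=34: L0/L1/L2 = -/-/EF → run E
t=35: L0/L1/L2 = -/-/F → run F
t=36: L0/L1/L2 = -/-/F → run F
t=37: (idle)
t=38: (idle)
t=39: (idle)
t=40: (idle)
t=41: (idle)

running at tick 17 = B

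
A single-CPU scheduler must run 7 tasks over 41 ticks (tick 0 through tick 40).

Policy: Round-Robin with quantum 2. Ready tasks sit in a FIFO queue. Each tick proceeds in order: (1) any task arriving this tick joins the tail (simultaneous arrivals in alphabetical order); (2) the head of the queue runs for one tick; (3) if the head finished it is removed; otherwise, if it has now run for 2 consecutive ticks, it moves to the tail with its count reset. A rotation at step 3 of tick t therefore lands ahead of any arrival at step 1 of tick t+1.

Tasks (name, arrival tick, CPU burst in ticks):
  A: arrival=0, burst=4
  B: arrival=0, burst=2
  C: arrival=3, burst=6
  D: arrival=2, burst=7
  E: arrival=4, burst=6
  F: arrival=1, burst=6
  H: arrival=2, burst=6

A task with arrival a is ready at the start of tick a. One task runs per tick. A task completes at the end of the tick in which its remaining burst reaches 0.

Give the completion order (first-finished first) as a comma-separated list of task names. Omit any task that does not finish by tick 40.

completion order = B, A, F, H, C, E, D

t=0: queue=[A,B] q_used=0 → run A
t=1: queue=[A,B,F] q_used=1 → run A
t=2: queue=[B,F,A,D,H] q_used=0 → run B
t=3: queue=[B,F,A,D,H,C] q_used=1 → run B
t=4: queue=[F,A,D,H,C,E] q_used=0 → run F
t=5: queue=[F,A,D,H,C,E] q_used=1 → run F
t=6: queue=[A,D,H,C,E,F] q_used=0 → run A
t=7: queue=[A,D,H,C,E,F] q_used=1 → run A
t=8: queue=[D,H,C,E,F] q_used=0 → run D
t=9: queue=[D,H,C,E,F] q_used=1 → run D
t=10: queue=[H,C,E,F,D] q_used=0 → run H
t=11: queue=[H,C,E,F,D] q_used=1 → run H
t=12: queue=[C,E,F,D,H] q_used=0 → run C
t=13: queue=[C,E,F,D,H] q_used=1 → run C
t=14: queue=[E,F,D,H,C] q_used=0 → run E
t=15: queue=[E,F,D,H,C] q_used=1 → run E
t=16: queue=[F,D,H,C,E] q_used=0 → run F
t=17: queue=[F,D,H,C,E] q_used=1 → run F
t=18: queue=[D,H,C,E,F] q_used=0 → run D
t=19: queue=[D,H,C,E,F] q_used=1 → run D
t=20: queue=[H,C,E,F,D] q_used=0 → run H
t=21: queue=[H,C,E,F,D] q_used=1 → run H
t=22: queue=[C,E,F,D,H] q_used=0 → run C
t=23: queue=[C,E,F,D,H] q_used=1 → run C
t=24: queue=[E,F,D,H,C] q_used=0 → run E
t=25: queue=[E,F,D,H,C] q_used=1 → run E
t=26: queue=[F,D,H,C,E] q_used=0 → run F
t=27: queue=[F,D,H,C,E] q_used=1 → run F
t=28: queue=[D,H,C,E] q_used=0 → run D
t=29: queue=[D,H,C,E] q_used=1 → run D
t=30: queue=[H,C,E,D] q_used=0 → run H
t=31: queue=[H,C,E,D] q_used=1 → run H
t=32: queue=[C,E,D] q_used=0 → run C
t=33: queue=[C,E,D] q_used=1 → run C
t=34: queue=[E,D] q_used=0 → run E
t=35: queue=[E,D] q_used=1 → run E
t=36: queue=[D] q_used=0 → run D
t=37: (idle)
t=38: (idle)
t=39: (idle)
t=40: (idle)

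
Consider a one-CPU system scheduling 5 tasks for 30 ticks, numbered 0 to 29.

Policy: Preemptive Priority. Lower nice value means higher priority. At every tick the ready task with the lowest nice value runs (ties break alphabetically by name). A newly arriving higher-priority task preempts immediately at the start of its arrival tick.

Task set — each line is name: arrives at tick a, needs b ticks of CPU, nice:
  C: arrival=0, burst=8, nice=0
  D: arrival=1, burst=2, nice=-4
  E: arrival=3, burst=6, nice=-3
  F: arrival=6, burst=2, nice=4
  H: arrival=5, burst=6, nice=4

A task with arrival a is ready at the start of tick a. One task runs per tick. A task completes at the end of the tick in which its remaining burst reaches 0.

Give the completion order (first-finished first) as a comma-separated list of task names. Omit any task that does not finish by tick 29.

t=0: ready={C} → run C
t=1: ready={C,D} → run D
t=2: ready={C,D} → run D
t=3: ready={C,E} → run E
t=4: ready={C,E} → run E
t=5: ready={C,E,H} → run E
t=6: ready={C,E,F,H} → run E
t=7: ready={C,E,F,H} → run E
t=8: ready={C,E,F,H} → run E
t=9: ready={C,F,H} → run C
t=10: ready={C,F,H} → run C
t=11: ready={C,F,H} → run C
t=12: ready={C,F,H} → run C
t=13: ready={C,F,H} → run C
t=14: ready={C,F,H} → run C
t=15: ready={C,F,H} → run C
t=16: ready={F,H} → run F
t=17: ready={F,H} → run F
t=18: ready={H} → run H
t=19: ready={H} → run H
t=20: ready={H} → run H
t=21: ready={H} → run H
t=22: ready={H} → run H
t=23: ready={H} → run H
t=24: (idle)
t=25: (idle)
t=26: (idle)
t=27: (idle)
t=28: (idle)
t=29: (idle)

completion order = D, E, C, F, H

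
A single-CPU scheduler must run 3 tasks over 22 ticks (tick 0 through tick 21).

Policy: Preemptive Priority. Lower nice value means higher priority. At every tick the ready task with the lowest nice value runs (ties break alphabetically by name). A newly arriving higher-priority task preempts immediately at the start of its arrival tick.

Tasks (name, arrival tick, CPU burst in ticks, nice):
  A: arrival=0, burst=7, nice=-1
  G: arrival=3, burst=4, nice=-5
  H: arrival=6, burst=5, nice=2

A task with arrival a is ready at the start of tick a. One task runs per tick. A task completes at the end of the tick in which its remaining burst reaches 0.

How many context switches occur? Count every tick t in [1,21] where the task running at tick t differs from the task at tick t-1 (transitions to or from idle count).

t=0: ready={A} → run A
t=1: ready={A} → run A
t=2: ready={A} → run A
t=3: ready={A,G} → run G
t=4: ready={A,G} → run G
t=5: ready={A,G} → run G
t=6: ready={A,G,H} → run G
t=7: ready={A,H} → run A
t=8: ready={A,H} → run A
t=9: ready={A,H} → run A
t=10: ready={A,H} → run A
t=11: ready={H} → run H
t=12: ready={H} → run H
t=13: ready={H} → run H
t=14: ready={H} → run H
t=15: ready={H} → run H
t=16: (idle)
t=17: (idle)
t=18: (idle)
t=19: (idle)
t=20: (idle)
t=21: (idle)

context switches = 4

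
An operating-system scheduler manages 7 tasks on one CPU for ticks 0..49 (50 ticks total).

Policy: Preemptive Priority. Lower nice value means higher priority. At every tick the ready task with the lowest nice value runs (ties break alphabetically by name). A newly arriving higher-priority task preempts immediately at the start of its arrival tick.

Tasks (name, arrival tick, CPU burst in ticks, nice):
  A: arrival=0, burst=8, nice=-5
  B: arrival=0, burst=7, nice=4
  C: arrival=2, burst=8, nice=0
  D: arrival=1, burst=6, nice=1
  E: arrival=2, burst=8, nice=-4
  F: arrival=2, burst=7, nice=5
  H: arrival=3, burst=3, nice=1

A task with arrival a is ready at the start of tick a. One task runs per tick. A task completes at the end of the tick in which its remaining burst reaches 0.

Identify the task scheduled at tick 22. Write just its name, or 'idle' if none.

running at tick 22 = C

t=0: ready={A,B} → run A
t=1: ready={A,B,D} → run A
t=2: ready={A,B,C,D,E,F} → run A
t=3: ready={A,B,C,D,E,F,H} → run A
t=4: ready={A,B,C,D,E,F,H} → run A
t=5: ready={A,B,C,D,E,F,H} → run A
t=6: ready={A,B,C,D,E,F,H} → run A
t=7: ready={A,B,C,D,E,F,H} → run A
t=8: ready={B,C,D,E,F,H} → run E
t=9: ready={B,C,D,E,F,H} → run E
t=10: ready={B,C,D,E,F,H} → run E
t=11: ready={B,C,D,E,F,H} → run E
t=12: ready={B,C,D,E,F,H} → run E
t=13: ready={B,C,D,E,F,H} → run E
t=14: ready={B,C,D,E,F,H} → run E
t=15: ready={B,C,D,E,F,H} → run E
t=16: ready={B,C,D,F,H} → run C
t=17: ready={B,C,D,F,H} → run C
t=18: ready={B,C,D,F,H} → run C
t=19: ready={B,C,D,F,H} → run C
t=20: ready={B,C,D,F,H} → run C
t=21: ready={B,C,D,F,H} → run C
t=22: ready={B,C,D,F,H} → run C
t=23: ready={B,C,D,F,H} → run C
t=24: ready={B,D,F,H} → run D
t=25: ready={B,D,F,H} → run D
t=26: ready={B,D,F,H} → run D
t=27: ready={B,D,F,H} → run D
t=28: ready={B,D,F,H} → run D
t=29: ready={B,D,F,H} → run D
t=30: ready={B,F,H} → run H
t=31: ready={B,F,H} → run H
t=32: ready={B,F,H} → run H
t=33: ready={B,F} → run B
t=34: ready={B,F} → run B
t=35: ready={B,F} → run B
t=36: ready={B,F} → run B
t=37: ready={B,F} → run B
t=38: ready={B,F} → run B
t=39: ready={B,F} → run B
t=40: ready={F} → run F
t=41: ready={F} → run F
t=42: ready={F} → run F
t=43: ready={F} → run F
t=44: ready={F} → run F
t=45: ready={F} → run F
t=46: ready={F} → run F
t=47: (idle)
t=48: (idle)
t=49: (idle)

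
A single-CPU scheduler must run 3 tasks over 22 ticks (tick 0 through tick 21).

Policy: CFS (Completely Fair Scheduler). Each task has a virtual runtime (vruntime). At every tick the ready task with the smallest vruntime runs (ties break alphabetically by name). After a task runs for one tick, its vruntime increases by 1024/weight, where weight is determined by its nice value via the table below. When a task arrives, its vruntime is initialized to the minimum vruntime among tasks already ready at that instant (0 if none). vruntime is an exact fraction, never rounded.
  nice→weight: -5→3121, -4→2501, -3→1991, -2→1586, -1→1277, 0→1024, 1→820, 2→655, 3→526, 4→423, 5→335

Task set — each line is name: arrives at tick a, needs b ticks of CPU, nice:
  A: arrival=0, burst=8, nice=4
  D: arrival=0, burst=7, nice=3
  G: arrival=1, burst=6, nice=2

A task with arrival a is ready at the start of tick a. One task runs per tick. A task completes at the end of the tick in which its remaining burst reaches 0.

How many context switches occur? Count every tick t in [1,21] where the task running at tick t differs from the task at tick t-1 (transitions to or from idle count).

context switches = 17

t=0: vr[A=0 D=0] → run A
t=1: vr[A=1024/423 D=0 G=0] → run D
t=2: vr[A=1024/423 D=512/263 G=0] → run G
t=3: vr[A=1024/423 D=512/263 G=1024/655] → run G
t=4: vr[A=1024/423 D=512/263 G=2048/655] → run D
t=5: vr[A=1024/423 D=1024/263 G=2048/655] → run A
t=6: vr[A=2048/423 D=1024/263 G=2048/655] → run G
t=7: vr[A=2048/423 D=1024/263 G=3072/655] → run D
t=8: vr[A=2048/423 D=1536/263 G=3072/655] → run G
t=9: vr[A=2048/423 D=1536/263 G=4096/655] → run A
t=10: vr[A=1024/141 D=1536/263 G=4096/655] → run D
t=11: vr[A=1024/141 D=2048/263 G=4096/655] → run G
t=12: vr[A=1024/141 D=2048/263 G=1024/131] → run A
t=13: vr[A=4096/423 D=2048/263 G=1024/131] → run D
t=14: vr[A=4096/423 D=2560/263 G=1024/131] → run G
t=15: vr[A=4096/423 D=2560/263] → run A
t=16: vr[A=5120/423 D=2560/263] → run D
t=17: vr[A=5120/423 D=3072/263] → run D
t=18: vr[A=5120/423] → run A
t=19: vr[A=2048/141] → run A
t=20: vr[A=7168/423] → run A
t=21: (idle)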